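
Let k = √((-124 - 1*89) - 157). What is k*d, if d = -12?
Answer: -12*I*√370 ≈ -230.82*I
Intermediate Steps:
k = I*√370 (k = √((-124 - 89) - 157) = √(-213 - 157) = √(-370) = I*√370 ≈ 19.235*I)
k*d = (I*√370)*(-12) = -12*I*√370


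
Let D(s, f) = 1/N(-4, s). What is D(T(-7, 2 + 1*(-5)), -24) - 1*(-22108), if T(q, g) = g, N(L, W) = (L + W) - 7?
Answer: 309511/14 ≈ 22108.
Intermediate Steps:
N(L, W) = -7 + L + W
D(s, f) = 1/(-11 + s) (D(s, f) = 1/(-7 - 4 + s) = 1/(-11 + s))
D(T(-7, 2 + 1*(-5)), -24) - 1*(-22108) = 1/(-11 + (2 + 1*(-5))) - 1*(-22108) = 1/(-11 + (2 - 5)) + 22108 = 1/(-11 - 3) + 22108 = 1/(-14) + 22108 = -1/14 + 22108 = 309511/14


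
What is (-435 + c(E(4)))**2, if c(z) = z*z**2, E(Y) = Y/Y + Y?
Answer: 96100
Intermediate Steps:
E(Y) = 1 + Y
c(z) = z**3
(-435 + c(E(4)))**2 = (-435 + (1 + 4)**3)**2 = (-435 + 5**3)**2 = (-435 + 125)**2 = (-310)**2 = 96100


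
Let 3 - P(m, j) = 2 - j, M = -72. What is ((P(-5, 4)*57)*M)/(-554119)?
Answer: 20520/554119 ≈ 0.037032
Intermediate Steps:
P(m, j) = 1 + j (P(m, j) = 3 - (2 - j) = 3 + (-2 + j) = 1 + j)
((P(-5, 4)*57)*M)/(-554119) = (((1 + 4)*57)*(-72))/(-554119) = ((5*57)*(-72))*(-1/554119) = (285*(-72))*(-1/554119) = -20520*(-1/554119) = 20520/554119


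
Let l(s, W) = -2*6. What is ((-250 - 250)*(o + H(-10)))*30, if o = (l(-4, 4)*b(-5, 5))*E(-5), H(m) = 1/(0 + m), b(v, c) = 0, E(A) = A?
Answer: 1500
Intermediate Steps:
l(s, W) = -12
H(m) = 1/m
o = 0 (o = -12*0*(-5) = 0*(-5) = 0)
((-250 - 250)*(o + H(-10)))*30 = ((-250 - 250)*(0 + 1/(-10)))*30 = -500*(0 - ⅒)*30 = -500*(-⅒)*30 = 50*30 = 1500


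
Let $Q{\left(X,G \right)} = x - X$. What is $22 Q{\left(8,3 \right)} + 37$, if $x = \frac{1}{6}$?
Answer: $- \frac{406}{3} \approx -135.33$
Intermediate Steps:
$x = \frac{1}{6} \approx 0.16667$
$Q{\left(X,G \right)} = \frac{1}{6} - X$
$22 Q{\left(8,3 \right)} + 37 = 22 \left(\frac{1}{6} - 8\right) + 37 = 22 \left(- \frac{47}{6}\right) + 37 = - \frac{517}{3} + 37 = - \frac{406}{3}$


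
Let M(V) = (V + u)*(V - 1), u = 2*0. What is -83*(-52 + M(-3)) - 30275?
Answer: -26955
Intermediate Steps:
u = 0
M(V) = V*(-1 + V) (M(V) = (V + 0)*(V - 1) = V*(-1 + V))
-83*(-52 + M(-3)) - 30275 = -83*(-52 - 3*(-1 - 3)) - 30275 = -83*(-52 - 3*(-4)) - 30275 = -83*(-52 + 12) - 30275 = -83*(-40) - 30275 = 3320 - 30275 = -26955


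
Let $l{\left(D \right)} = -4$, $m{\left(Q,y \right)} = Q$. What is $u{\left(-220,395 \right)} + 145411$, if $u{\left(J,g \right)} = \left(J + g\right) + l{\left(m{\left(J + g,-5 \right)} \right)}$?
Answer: $145582$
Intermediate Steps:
$u{\left(J,g \right)} = -4 + J + g$ ($u{\left(J,g \right)} = \left(J + g\right) - 4 = -4 + J + g$)
$u{\left(-220,395 \right)} + 145411 = \left(-4 - 220 + 395\right) + 145411 = 171 + 145411 = 145582$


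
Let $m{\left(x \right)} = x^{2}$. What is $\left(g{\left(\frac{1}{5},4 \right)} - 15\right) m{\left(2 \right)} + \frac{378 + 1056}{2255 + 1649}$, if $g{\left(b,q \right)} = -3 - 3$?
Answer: $- \frac{163251}{1952} \approx -83.633$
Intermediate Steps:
$g{\left(b,q \right)} = -6$ ($g{\left(b,q \right)} = -3 - 3 = -6$)
$\left(g{\left(\frac{1}{5},4 \right)} - 15\right) m{\left(2 \right)} + \frac{378 + 1056}{2255 + 1649} = \left(-6 - 15\right) 2^{2} + \frac{378 + 1056}{2255 + 1649} = \left(-21\right) 4 + \frac{1434}{3904} = -84 + 1434 \cdot \frac{1}{3904} = -84 + \frac{717}{1952} = - \frac{163251}{1952}$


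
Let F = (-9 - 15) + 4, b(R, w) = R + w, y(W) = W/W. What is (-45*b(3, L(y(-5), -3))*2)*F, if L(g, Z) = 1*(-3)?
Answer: 0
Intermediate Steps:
y(W) = 1
L(g, Z) = -3
F = -20 (F = -24 + 4 = -20)
(-45*b(3, L(y(-5), -3))*2)*F = -45*(3 - 3)*2*(-20) = -0*2*(-20) = -45*0*(-20) = 0*(-20) = 0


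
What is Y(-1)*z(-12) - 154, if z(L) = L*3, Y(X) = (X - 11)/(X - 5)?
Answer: -226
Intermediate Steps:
Y(X) = (-11 + X)/(-5 + X)
z(L) = 3*L
Y(-1)*z(-12) - 154 = ((-11 - 1)/(-5 - 1))*(3*(-12)) - 154 = (-12/(-6))*(-36) - 154 = -1/6*(-12)*(-36) - 154 = 2*(-36) - 154 = -72 - 154 = -226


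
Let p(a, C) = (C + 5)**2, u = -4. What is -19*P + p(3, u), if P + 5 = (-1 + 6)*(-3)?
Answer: 381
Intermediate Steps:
p(a, C) = (5 + C)**2
P = -20 (P = -5 + (-1 + 6)*(-3) = -5 + 5*(-3) = -5 - 15 = -20)
-19*P + p(3, u) = -19*(-20) + (5 - 4)**2 = 380 + 1**2 = 380 + 1 = 381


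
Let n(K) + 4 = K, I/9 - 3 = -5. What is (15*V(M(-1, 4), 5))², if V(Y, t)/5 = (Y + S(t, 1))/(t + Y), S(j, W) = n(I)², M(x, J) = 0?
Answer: 52707600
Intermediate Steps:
I = -18 (I = 27 + 9*(-5) = 27 - 45 = -18)
n(K) = -4 + K
S(j, W) = 484 (S(j, W) = (-4 - 18)² = (-22)² = 484)
V(Y, t) = 5*(484 + Y)/(Y + t) (V(Y, t) = 5*((Y + 484)/(t + Y)) = 5*((484 + Y)/(Y + t)) = 5*(484 + Y)/(Y + t))
(15*V(M(-1, 4), 5))² = (15*(5*(484 + 0)/(0 + 5)))² = (15*(5*484/5))² = (15*(5*(⅕)*484))² = (15*484)² = 7260² = 52707600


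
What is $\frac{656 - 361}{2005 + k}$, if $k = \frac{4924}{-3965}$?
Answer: $\frac{1169675}{7944901} \approx 0.14722$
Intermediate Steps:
$k = - \frac{4924}{3965}$ ($k = 4924 \left(- \frac{1}{3965}\right) = - \frac{4924}{3965} \approx -1.2419$)
$\frac{656 - 361}{2005 + k} = \frac{656 - 361}{2005 - \frac{4924}{3965}} = \frac{295}{\frac{7944901}{3965}} = 295 \cdot \frac{3965}{7944901} = \frac{1169675}{7944901}$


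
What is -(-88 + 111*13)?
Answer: -1355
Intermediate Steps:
-(-88 + 111*13) = -(-88 + 1443) = -1*1355 = -1355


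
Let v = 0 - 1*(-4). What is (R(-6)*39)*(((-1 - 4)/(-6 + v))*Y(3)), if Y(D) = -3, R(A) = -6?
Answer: 1755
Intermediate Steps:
v = 4 (v = 0 + 4 = 4)
(R(-6)*39)*(((-1 - 4)/(-6 + v))*Y(3)) = (-6*39)*(((-1 - 4)/(-6 + 4))*(-3)) = -234*(-5/(-2))*(-3) = -234*(-5*(-½))*(-3) = -585*(-3) = -234*(-15/2) = 1755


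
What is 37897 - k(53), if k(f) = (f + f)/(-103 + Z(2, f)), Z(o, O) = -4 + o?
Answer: 3979291/105 ≈ 37898.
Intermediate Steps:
k(f) = -2*f/105 (k(f) = (f + f)/(-103 + (-4 + 2)) = (2*f)/(-103 - 2) = (2*f)/(-105) = (2*f)*(-1/105) = -2*f/105)
37897 - k(53) = 37897 - (-2)*53/105 = 37897 - 1*(-106/105) = 37897 + 106/105 = 3979291/105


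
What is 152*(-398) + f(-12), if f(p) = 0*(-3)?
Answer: -60496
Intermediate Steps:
f(p) = 0
152*(-398) + f(-12) = 152*(-398) + 0 = -60496 + 0 = -60496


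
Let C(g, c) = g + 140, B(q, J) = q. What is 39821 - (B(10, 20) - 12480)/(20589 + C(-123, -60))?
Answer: 410281998/10303 ≈ 39822.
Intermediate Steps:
C(g, c) = 140 + g
39821 - (B(10, 20) - 12480)/(20589 + C(-123, -60)) = 39821 - (10 - 12480)/(20589 + (140 - 123)) = 39821 - (-12470)/(20589 + 17) = 39821 - (-12470)/20606 = 39821 - 1*(-6235/10303) = 39821 + 6235/10303 = 410281998/10303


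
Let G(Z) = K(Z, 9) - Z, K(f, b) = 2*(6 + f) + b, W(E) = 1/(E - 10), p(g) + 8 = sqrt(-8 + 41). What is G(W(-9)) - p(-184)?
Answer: 550/19 - sqrt(33) ≈ 23.203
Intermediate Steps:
p(g) = -8 + sqrt(33) (p(g) = -8 + sqrt(-8 + 41) = -8 + sqrt(33))
W(E) = 1/(-10 + E)
K(f, b) = 12 + b + 2*f (K(f, b) = (12 + 2*f) + b = 12 + b + 2*f)
G(Z) = 21 + Z (G(Z) = (12 + 9 + 2*Z) - Z = (21 + 2*Z) - Z = 21 + Z)
G(W(-9)) - p(-184) = (21 + 1/(-10 - 9)) - (-8 + sqrt(33)) = (21 + 1/(-19)) + (8 - sqrt(33)) = (21 - 1/19) + (8 - sqrt(33)) = 398/19 + (8 - sqrt(33)) = 550/19 - sqrt(33)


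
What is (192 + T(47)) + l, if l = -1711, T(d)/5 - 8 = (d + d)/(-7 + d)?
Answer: -5869/4 ≈ -1467.3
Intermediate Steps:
T(d) = 40 + 10*d/(-7 + d) (T(d) = 40 + 5*((d + d)/(-7 + d)) = 40 + 5*((2*d)/(-7 + d)) = 40 + 5*(2*d/(-7 + d)) = 40 + 10*d/(-7 + d))
(192 + T(47)) + l = (192 + 10*(-28 + 5*47)/(-7 + 47)) - 1711 = (192 + 10*(-28 + 235)/40) - 1711 = (192 + 10*(1/40)*207) - 1711 = (192 + 207/4) - 1711 = 975/4 - 1711 = -5869/4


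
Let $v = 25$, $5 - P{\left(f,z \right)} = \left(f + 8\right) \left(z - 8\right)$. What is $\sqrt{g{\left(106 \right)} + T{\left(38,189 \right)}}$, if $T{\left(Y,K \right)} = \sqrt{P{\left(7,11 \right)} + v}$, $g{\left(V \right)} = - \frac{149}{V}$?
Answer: $\frac{\sqrt{-15794 + 11236 i \sqrt{15}}}{106} \approx 1.165 + 1.6622 i$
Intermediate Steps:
$P{\left(f,z \right)} = 5 - \left(-8 + z\right) \left(8 + f\right)$ ($P{\left(f,z \right)} = 5 - \left(f + 8\right) \left(z - 8\right) = 5 - \left(8 + f\right) \left(-8 + z\right) = 5 - \left(-8 + z\right) \left(8 + f\right)$)
$T{\left(Y,K \right)} = i \sqrt{15}$ ($T{\left(Y,K \right)} = \sqrt{\left(69 - 88 + 8 \cdot 7 - 7 \cdot 11\right) + 25} = \sqrt{\left(69 - 88 + 56 - 77\right) + 25} = \sqrt{-40 + 25} = \sqrt{-15} = i \sqrt{15}$)
$\sqrt{g{\left(106 \right)} + T{\left(38,189 \right)}} = \sqrt{- \frac{149}{106} + i \sqrt{15}}$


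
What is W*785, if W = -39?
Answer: -30615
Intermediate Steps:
W*785 = -39*785 = -30615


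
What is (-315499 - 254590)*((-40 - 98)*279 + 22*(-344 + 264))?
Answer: 22952923318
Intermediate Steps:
(-315499 - 254590)*((-40 - 98)*279 + 22*(-344 + 264)) = -570089*(-138*279 + 22*(-80)) = -570089*(-38502 - 1760) = -570089*(-40262) = 22952923318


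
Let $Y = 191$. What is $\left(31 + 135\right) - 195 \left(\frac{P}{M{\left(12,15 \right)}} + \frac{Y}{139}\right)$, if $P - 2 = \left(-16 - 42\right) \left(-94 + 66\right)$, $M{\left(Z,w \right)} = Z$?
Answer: $- \frac{7373797}{278} \approx -26524.0$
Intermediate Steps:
$P = 1626$ ($P = 2 + \left(-16 - 42\right) \left(-94 + 66\right) = 2 - -1624 = 2 + 1624 = 1626$)
$\left(31 + 135\right) - 195 \left(\frac{P}{M{\left(12,15 \right)}} + \frac{Y}{139}\right) = \left(31 + 135\right) - 195 \left(\frac{1626}{12} + \frac{191}{139}\right) = 166 - 195 \left(1626 \cdot \frac{1}{12} + 191 \cdot \frac{1}{139}\right) = 166 - 195 \left(\frac{271}{2} + \frac{191}{139}\right) = 166 - \frac{7419945}{278} = - \frac{7373797}{278}$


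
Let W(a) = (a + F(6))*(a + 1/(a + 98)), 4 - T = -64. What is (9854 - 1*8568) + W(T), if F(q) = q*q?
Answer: 693766/83 ≈ 8358.6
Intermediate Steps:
T = 68 (T = 4 - 1*(-64) = 4 + 64 = 68)
F(q) = q²
W(a) = (36 + a)*(a + 1/(98 + a)) (W(a) = (a + 6²)*(a + 1/(a + 98)) = (a + 36)*(a + 1/(98 + a)) = (36 + a)*(a + 1/(98 + a)))
(9854 - 1*8568) + W(T) = (9854 - 1*8568) + (36 + 68³ + 134*68² + 3529*68)/(98 + 68) = (9854 - 8568) + (36 + 314432 + 134*4624 + 239972)/166 = 1286 + (36 + 314432 + 619616 + 239972)/166 = 1286 + (1/166)*1174056 = 1286 + 587028/83 = 693766/83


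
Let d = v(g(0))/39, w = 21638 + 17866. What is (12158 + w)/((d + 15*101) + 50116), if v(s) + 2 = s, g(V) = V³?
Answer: 2014818/2013607 ≈ 1.0006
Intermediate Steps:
v(s) = -2 + s
w = 39504
d = -2/39 (d = (-2 + 0³)/39 = (-2 + 0)*(1/39) = -2*1/39 = -2/39 ≈ -0.051282)
(12158 + w)/((d + 15*101) + 50116) = (12158 + 39504)/((-2/39 + 15*101) + 50116) = 51662/((-2/39 + 1515) + 50116) = 51662/(59083/39 + 50116) = 51662/(2013607/39) = 51662*(39/2013607) = 2014818/2013607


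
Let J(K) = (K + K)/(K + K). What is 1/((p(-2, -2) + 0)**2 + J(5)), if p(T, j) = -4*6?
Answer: 1/577 ≈ 0.0017331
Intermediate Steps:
p(T, j) = -24
J(K) = 1 (J(K) = (2*K)/((2*K)) = (2*K)*(1/(2*K)) = 1)
1/((p(-2, -2) + 0)**2 + J(5)) = 1/((-24 + 0)**2 + 1) = 1/((-24)**2 + 1) = 1/(576 + 1) = 1/577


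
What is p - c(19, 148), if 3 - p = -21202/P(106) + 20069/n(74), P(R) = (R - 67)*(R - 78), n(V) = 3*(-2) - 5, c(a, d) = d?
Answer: 10203415/6006 ≈ 1698.9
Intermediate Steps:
n(V) = -11 (n(V) = -6 - 5 = -11)
P(R) = (-78 + R)*(-67 + R) (P(R) = (-67 + R)*(-78 + R) = (-78 + R)*(-67 + R))
p = 11092303/6006 (p = 3 - (-21202/(5226 + 106² - 145*106) + 20069/(-11)) = 3 - (-21202/(5226 + 11236 - 15370) + 20069*(-1/11)) = 3 - (-21202/1092 - 20069/11) = 3 - (-21202*1/1092 - 20069/11) = 3 - (-10601/546 - 20069/11) = 3 - 1*(-11074285/6006) = 3 + 11074285/6006 = 11092303/6006 ≈ 1846.9)
p - c(19, 148) = 11092303/6006 - 1*148 = 11092303/6006 - 148 = 10203415/6006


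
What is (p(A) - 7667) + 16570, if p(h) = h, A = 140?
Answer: 9043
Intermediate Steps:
(p(A) - 7667) + 16570 = (140 - 7667) + 16570 = -7527 + 16570 = 9043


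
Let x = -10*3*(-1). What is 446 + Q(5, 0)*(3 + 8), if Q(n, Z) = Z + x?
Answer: 776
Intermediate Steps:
x = 30 (x = -5*6*(-1) = -30*(-1) = 30)
Q(n, Z) = 30 + Z (Q(n, Z) = Z + 30 = 30 + Z)
446 + Q(5, 0)*(3 + 8) = 446 + (30 + 0)*(3 + 8) = 446 + 30*11 = 446 + 330 = 776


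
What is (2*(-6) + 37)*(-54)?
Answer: -1350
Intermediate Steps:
(2*(-6) + 37)*(-54) = (-12 + 37)*(-54) = 25*(-54) = -1350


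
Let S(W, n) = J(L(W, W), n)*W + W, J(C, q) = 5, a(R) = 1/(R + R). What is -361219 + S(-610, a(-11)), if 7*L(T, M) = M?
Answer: -364879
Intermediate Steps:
a(R) = 1/(2*R)
L(T, M) = M/7
S(W, n) = 6*W (S(W, n) = 5*W + W = 6*W)
-361219 + S(-610, a(-11)) = -361219 + 6*(-610) = -361219 - 3660 = -364879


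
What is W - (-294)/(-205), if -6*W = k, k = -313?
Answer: 62401/1230 ≈ 50.733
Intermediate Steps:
W = 313/6 (W = -⅙*(-313) = 313/6 ≈ 52.167)
W - (-294)/(-205) = 313/6 - (-294)/(-205) = 313/6 - (-294)*(-1)/205 = 313/6 - 1*294/205 = 313/6 - 294/205 = 62401/1230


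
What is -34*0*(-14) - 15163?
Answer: -15163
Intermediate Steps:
-34*0*(-14) - 15163 = 0*(-14) - 15163 = 0 - 15163 = -15163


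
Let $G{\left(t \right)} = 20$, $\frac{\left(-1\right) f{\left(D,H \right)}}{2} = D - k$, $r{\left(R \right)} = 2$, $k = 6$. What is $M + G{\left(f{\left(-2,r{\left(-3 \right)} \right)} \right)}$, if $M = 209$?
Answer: $229$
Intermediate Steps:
$f{\left(D,H \right)} = 12 - 2 D$ ($f{\left(D,H \right)} = - 2 \left(D - 6\right) = - 2 \left(-6 + D\right) = 12 - 2 D$)
$M + G{\left(f{\left(-2,r{\left(-3 \right)} \right)} \right)} = 209 + 20 = 229$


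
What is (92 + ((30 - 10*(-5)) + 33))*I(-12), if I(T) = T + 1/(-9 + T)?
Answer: -51865/21 ≈ -2469.8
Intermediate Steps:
(92 + ((30 - 10*(-5)) + 33))*I(-12) = (92 + ((30 - 10*(-5)) + 33))*((1 + (-12)² - 9*(-12))/(-9 - 12)) = (92 + ((30 + 50) + 33))*((1 + 144 + 108)/(-21)) = (92 + (80 + 33))*(-1/21*253) = (92 + 113)*(-253/21) = 205*(-253/21) = -51865/21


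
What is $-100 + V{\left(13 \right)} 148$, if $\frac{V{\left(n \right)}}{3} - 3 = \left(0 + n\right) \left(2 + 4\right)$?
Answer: $35864$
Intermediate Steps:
$V{\left(n \right)} = 9 + 18 n$ ($V{\left(n \right)} = 9 + 3 \left(0 + n\right) \left(2 + 4\right) = 9 + 3 n 6 = 9 + 3 \cdot 6 n = 9 + 18 n$)
$-100 + V{\left(13 \right)} 148 = -100 + \left(9 + 18 \cdot 13\right) 148 = -100 + \left(9 + 234\right) 148 = -100 + 243 \cdot 148 = -100 + 35964 = 35864$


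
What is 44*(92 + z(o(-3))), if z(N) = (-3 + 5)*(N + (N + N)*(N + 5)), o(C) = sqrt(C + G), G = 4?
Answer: 5192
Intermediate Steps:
o(C) = sqrt(4 + C) (o(C) = sqrt(C + 4) = sqrt(4 + C))
z(N) = 2*N + 4*N*(5 + N) (z(N) = 2*(N + (2*N)*(5 + N)) = 2*(N + 2*N*(5 + N)) = 2*N + 4*N*(5 + N))
44*(92 + z(o(-3))) = 44*(92 + 2*sqrt(4 - 3)*(11 + 2*sqrt(4 - 3))) = 44*(92 + 2*sqrt(1)*(11 + 2*sqrt(1))) = 44*(92 + 2*1*(11 + 2*1)) = 44*(92 + 2*1*(11 + 2)) = 44*(92 + 2*1*13) = 44*(92 + 26) = 44*118 = 5192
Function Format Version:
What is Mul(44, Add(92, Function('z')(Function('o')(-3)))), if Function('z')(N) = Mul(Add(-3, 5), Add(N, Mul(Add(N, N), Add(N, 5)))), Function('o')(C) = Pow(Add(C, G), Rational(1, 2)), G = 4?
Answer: 5192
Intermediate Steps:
Function('o')(C) = Pow(Add(4, C), Rational(1, 2)) (Function('o')(C) = Pow(Add(C, 4), Rational(1, 2)) = Pow(Add(4, C), Rational(1, 2)))
Function('z')(N) = Add(Mul(2, N), Mul(4, N, Add(5, N))) (Function('z')(N) = Mul(2, Add(N, Mul(Mul(2, N), Add(5, N)))) = Mul(2, Add(N, Mul(2, N, Add(5, N)))) = Add(Mul(2, N), Mul(4, N, Add(5, N))))
Mul(44, Add(92, Function('z')(Function('o')(-3)))) = Mul(44, Add(92, Mul(2, Pow(Add(4, -3), Rational(1, 2)), Add(11, Mul(2, Pow(Add(4, -3), Rational(1, 2))))))) = Mul(44, Add(92, Mul(2, Pow(1, Rational(1, 2)), Add(11, Mul(2, Pow(1, Rational(1, 2))))))) = Mul(44, Add(92, Mul(2, 1, Add(11, Mul(2, 1))))) = Mul(44, Add(92, Mul(2, 1, Add(11, 2)))) = Mul(44, Add(92, Mul(2, 1, 13))) = Mul(44, Add(92, 26)) = Mul(44, 118) = 5192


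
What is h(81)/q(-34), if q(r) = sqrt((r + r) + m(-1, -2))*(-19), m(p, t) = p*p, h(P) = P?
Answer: 81*I*sqrt(67)/1273 ≈ 0.52083*I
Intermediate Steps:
m(p, t) = p**2
q(r) = -19*sqrt(1 + 2*r) (q(r) = sqrt((r + r) + (-1)**2)*(-19) = sqrt(2*r + 1)*(-19) = sqrt(1 + 2*r)*(-19) = -19*sqrt(1 + 2*r))
h(81)/q(-34) = 81/((-19*sqrt(1 + 2*(-34)))) = 81/((-19*sqrt(1 - 68))) = 81/((-19*I*sqrt(67))) = 81*(I*sqrt(67)/1273) = 81*I*sqrt(67)/1273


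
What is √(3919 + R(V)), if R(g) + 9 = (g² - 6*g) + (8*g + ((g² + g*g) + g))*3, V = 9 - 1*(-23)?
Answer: 5*√470 ≈ 108.40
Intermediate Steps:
V = 32 (V = 9 + 23 = 32)
R(g) = -9 + 7*g² + 21*g (R(g) = -9 + ((g² - 6*g) + (8*g + ((g² + g*g) + g))*3) = -9 + ((g² - 6*g) + (8*g + ((g² + g²) + g))*3) = -9 + ((g² - 6*g) + (8*g + (2*g² + g))*3) = -9 + ((g² - 6*g) + (8*g + (g + 2*g²))*3) = -9 + ((g² - 6*g) + (2*g² + 9*g)*3) = -9 + ((g² - 6*g) + (6*g² + 27*g)) = -9 + (7*g² + 21*g) = -9 + 7*g² + 21*g)
√(3919 + R(V)) = √(3919 + (-9 + 7*32² + 21*32)) = √(3919 + (-9 + 7*1024 + 672)) = √(3919 + (-9 + 7168 + 672)) = √(3919 + 7831) = √11750 = 5*√470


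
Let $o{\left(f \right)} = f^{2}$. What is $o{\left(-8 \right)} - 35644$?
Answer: $-35580$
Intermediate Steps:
$o{\left(-8 \right)} - 35644 = \left(-8\right)^{2} - 35644 = 64 - 35644 = -35580$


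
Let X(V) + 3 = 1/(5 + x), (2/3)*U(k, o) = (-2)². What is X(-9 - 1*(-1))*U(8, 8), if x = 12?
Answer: -300/17 ≈ -17.647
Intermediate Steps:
U(k, o) = 6 (U(k, o) = (3/2)*(-2)² = (3/2)*4 = 6)
X(V) = -50/17 (X(V) = -3 + 1/(5 + 12) = -3 + 1/17 = -50/17)
X(-9 - 1*(-1))*U(8, 8) = -50/17*6 = -300/17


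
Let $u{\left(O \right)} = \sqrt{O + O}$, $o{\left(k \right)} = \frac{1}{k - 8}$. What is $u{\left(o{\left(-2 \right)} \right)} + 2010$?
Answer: $2010 + \frac{i \sqrt{5}}{5} \approx 2010.0 + 0.44721 i$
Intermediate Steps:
$o{\left(k \right)} = \frac{1}{-8 + k}$
$u{\left(O \right)} = \sqrt{2} \sqrt{O}$ ($u{\left(O \right)} = \sqrt{2 O} = \sqrt{2} \sqrt{O}$)
$u{\left(o{\left(-2 \right)} \right)} + 2010 = \sqrt{2} \sqrt{\frac{1}{-8 - 2}} + 2010 = \sqrt{2} \sqrt{\frac{1}{-10}} + 2010 = \sqrt{2} \sqrt{- \frac{1}{10}} + 2010 = \sqrt{2} \frac{i \sqrt{10}}{10} + 2010 = \frac{i \sqrt{5}}{5} + 2010 = 2010 + \frac{i \sqrt{5}}{5}$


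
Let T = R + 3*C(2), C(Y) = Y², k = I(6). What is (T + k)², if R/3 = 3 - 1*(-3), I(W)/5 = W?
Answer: 3600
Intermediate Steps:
I(W) = 5*W
k = 30 (k = 5*6 = 30)
R = 18 (R = 3*(3 - 1*(-3)) = 3*(3 + 3) = 3*6 = 18)
T = 30 (T = 18 + 3*2² = 18 + 3*4 = 18 + 12 = 30)
(T + k)² = (30 + 30)² = 60² = 3600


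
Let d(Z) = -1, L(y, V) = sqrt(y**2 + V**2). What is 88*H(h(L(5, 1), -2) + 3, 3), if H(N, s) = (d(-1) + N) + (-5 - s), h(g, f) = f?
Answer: -704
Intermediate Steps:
L(y, V) = sqrt(V**2 + y**2)
H(N, s) = -6 + N - s (H(N, s) = (-1 + N) + (-5 - s) = -6 + N - s)
88*H(h(L(5, 1), -2) + 3, 3) = 88*(-6 + (-2 + 3) - 1*3) = 88*(-6 + 1 - 3) = 88*(-8) = -704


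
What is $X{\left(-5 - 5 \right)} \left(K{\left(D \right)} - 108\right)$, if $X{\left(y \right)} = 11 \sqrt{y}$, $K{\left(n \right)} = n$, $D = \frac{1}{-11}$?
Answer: $- 1189 i \sqrt{10} \approx - 3759.9 i$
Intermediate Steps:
$D = - \frac{1}{11} \approx -0.090909$
$X{\left(-5 - 5 \right)} \left(K{\left(D \right)} - 108\right) = 11 \sqrt{-5 - 5} \left(- \frac{1}{11} - 108\right) = 11 \sqrt{-10} \left(- \frac{1189}{11}\right) = 11 i \sqrt{10} \left(- \frac{1189}{11}\right) = - 1189 i \sqrt{10}$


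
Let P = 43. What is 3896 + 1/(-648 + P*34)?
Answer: 3171345/814 ≈ 3896.0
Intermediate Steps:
3896 + 1/(-648 + P*34) = 3896 + 1/(-648 + 43*34) = 3896 + 1/(-648 + 1462) = 3896 + 1/814 = 3171345/814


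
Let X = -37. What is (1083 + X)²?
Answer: 1094116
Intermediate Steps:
(1083 + X)² = (1083 - 37)² = 1046² = 1094116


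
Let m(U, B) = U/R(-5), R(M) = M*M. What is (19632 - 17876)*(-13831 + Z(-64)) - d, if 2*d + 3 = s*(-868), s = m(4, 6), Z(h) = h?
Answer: -1219977453/50 ≈ -2.4400e+7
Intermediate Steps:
R(M) = M²
m(U, B) = U/25 (m(U, B) = U/((-5)²) = U/25)
s = 4/25 (s = (1/25)*4 = 4/25 ≈ 0.16000)
d = -3547/50 (d = -3/2 + ((4/25)*(-868))/2 = -3/2 + (½)*(-3472/25) = -3/2 - 1736/25 = -3547/50 ≈ -70.940)
(19632 - 17876)*(-13831 + Z(-64)) - d = (19632 - 17876)*(-13831 - 64) - 1*(-3547/50) = 1756*(-13895) + 3547/50 = -24399620 + 3547/50 = -1219977453/50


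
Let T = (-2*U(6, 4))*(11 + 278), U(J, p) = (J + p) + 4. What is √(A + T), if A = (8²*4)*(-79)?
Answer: 2*I*√7079 ≈ 168.27*I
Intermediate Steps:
U(J, p) = 4 + J + p
T = -8092 (T = (-2*(4 + 6 + 4))*(11 + 278) = -2*14*289 = -28*289 = -8092)
A = -20224 (A = (64*4)*(-79) = 256*(-79) = -20224)
√(A + T) = √(-20224 - 8092) = √(-28316) = 2*I*√7079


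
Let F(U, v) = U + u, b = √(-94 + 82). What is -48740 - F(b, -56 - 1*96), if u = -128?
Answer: -48612 - 2*I*√3 ≈ -48612.0 - 3.4641*I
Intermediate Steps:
b = 2*I*√3 (b = √(-12) = 2*I*√3 ≈ 3.4641*I)
F(U, v) = -128 + U (F(U, v) = U - 128 = -128 + U)
-48740 - F(b, -56 - 1*96) = -48740 - (-128 + 2*I*√3) = -48740 + (128 - 2*I*√3) = -48612 - 2*I*√3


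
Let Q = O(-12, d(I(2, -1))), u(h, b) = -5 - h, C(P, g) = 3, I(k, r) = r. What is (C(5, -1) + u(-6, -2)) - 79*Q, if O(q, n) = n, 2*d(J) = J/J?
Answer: -71/2 ≈ -35.500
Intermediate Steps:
d(J) = ½ (d(J) = (J/J)/2 = (½)*1 = ½)
Q = ½ ≈ 0.50000
(C(5, -1) + u(-6, -2)) - 79*Q = (3 + (-5 - 1*(-6))) - 79*½ = (3 + (-5 + 6)) - 79/2 = (3 + 1) - 79/2 = 4 - 79/2 = -71/2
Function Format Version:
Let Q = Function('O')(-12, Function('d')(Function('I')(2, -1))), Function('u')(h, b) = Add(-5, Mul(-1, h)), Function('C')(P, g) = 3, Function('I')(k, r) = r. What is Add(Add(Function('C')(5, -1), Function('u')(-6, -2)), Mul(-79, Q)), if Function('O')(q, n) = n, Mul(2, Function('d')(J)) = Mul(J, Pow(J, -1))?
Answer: Rational(-71, 2) ≈ -35.500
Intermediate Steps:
Function('d')(J) = Rational(1, 2) (Function('d')(J) = Mul(Rational(1, 2), Mul(J, Pow(J, -1))) = Mul(Rational(1, 2), 1) = Rational(1, 2))
Q = Rational(1, 2) ≈ 0.50000
Add(Add(Function('C')(5, -1), Function('u')(-6, -2)), Mul(-79, Q)) = Add(Add(3, Add(-5, Mul(-1, -6))), Mul(-79, Rational(1, 2))) = Add(Add(3, Add(-5, 6)), Rational(-79, 2)) = Add(Add(3, 1), Rational(-79, 2)) = Add(4, Rational(-79, 2)) = Rational(-71, 2)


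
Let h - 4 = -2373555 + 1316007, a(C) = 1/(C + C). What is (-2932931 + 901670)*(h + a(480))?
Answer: 687407321877793/320 ≈ 2.1481e+12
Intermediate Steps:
a(C) = 1/(2*C)
h = -1057544 (h = 4 + (-2373555 + 1316007) = 4 - 1057548 = -1057544)
(-2932931 + 901670)*(h + a(480)) = (-2932931 + 901670)*(-1057544 + (½)/480) = -2031261*(-1057544 + (½)*(1/480)) = -2031261*(-1057544 + 1/960) = -2031261*(-1015242239/960) = 687407321877793/320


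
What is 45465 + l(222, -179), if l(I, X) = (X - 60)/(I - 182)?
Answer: 1818361/40 ≈ 45459.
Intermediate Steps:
l(I, X) = (-60 + X)/(-182 + I)
45465 + l(222, -179) = 45465 + (-60 - 179)/(-182 + 222) = 45465 - 239/40 = 1818361/40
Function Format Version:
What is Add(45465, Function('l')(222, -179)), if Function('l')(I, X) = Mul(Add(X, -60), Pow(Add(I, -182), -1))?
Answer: Rational(1818361, 40) ≈ 45459.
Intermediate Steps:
Function('l')(I, X) = Mul(Pow(Add(-182, I), -1), Add(-60, X)) (Function('l')(I, X) = Mul(Add(-60, X), Pow(Add(-182, I), -1)) = Mul(Pow(Add(-182, I), -1), Add(-60, X)))
Add(45465, Function('l')(222, -179)) = Add(45465, Mul(Pow(Add(-182, 222), -1), Add(-60, -179))) = Add(45465, Mul(Pow(40, -1), -239)) = Add(45465, Mul(Rational(1, 40), -239)) = Add(45465, Rational(-239, 40)) = Rational(1818361, 40)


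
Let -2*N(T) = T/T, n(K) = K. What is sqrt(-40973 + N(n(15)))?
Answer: 19*I*sqrt(454)/2 ≈ 202.42*I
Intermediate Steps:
N(T) = -1/2 (N(T) = -T/(2*T) = -1/2*1 = -1/2)
sqrt(-40973 + N(n(15))) = sqrt(-40973 - 1/2) = sqrt(-81947/2) = 19*I*sqrt(454)/2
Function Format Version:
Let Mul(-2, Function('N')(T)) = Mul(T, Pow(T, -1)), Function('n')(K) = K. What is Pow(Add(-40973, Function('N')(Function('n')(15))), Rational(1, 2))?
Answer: Mul(Rational(19, 2), I, Pow(454, Rational(1, 2))) ≈ Mul(202.42, I)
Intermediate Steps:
Function('N')(T) = Rational(-1, 2) (Function('N')(T) = Mul(Rational(-1, 2), Mul(T, Pow(T, -1))) = Mul(Rational(-1, 2), 1) = Rational(-1, 2))
Pow(Add(-40973, Function('N')(Function('n')(15))), Rational(1, 2)) = Pow(Add(-40973, Rational(-1, 2)), Rational(1, 2)) = Pow(Rational(-81947, 2), Rational(1, 2)) = Mul(Rational(19, 2), I, Pow(454, Rational(1, 2)))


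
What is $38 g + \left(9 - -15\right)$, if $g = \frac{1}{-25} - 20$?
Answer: $- \frac{18438}{25} \approx -737.52$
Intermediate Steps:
$g = - \frac{501}{25}$ ($g = - \frac{1}{25} - 20 = - \frac{501}{25} \approx -20.04$)
$38 g + \left(9 - -15\right) = 38 \left(- \frac{501}{25}\right) + \left(9 - -15\right) = - \frac{19038}{25} + \left(9 + 15\right) = - \frac{19038}{25} + 24 = - \frac{18438}{25}$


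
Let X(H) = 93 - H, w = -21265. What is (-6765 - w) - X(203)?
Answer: 14610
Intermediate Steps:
(-6765 - w) - X(203) = (-6765 - 1*(-21265)) - (93 - 1*203) = (-6765 + 21265) - (93 - 203) = 14500 - 1*(-110) = 14500 + 110 = 14610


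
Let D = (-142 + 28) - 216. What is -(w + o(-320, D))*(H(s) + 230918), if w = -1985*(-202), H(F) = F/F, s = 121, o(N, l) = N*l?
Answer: -116976637830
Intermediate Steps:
D = -330 (D = -114 - 216 = -330)
H(F) = 1
w = 400970
-(w + o(-320, D))*(H(s) + 230918) = -(400970 - 320*(-330))*(1 + 230918) = -(400970 + 105600)*230919 = -506570*230919 = -1*116976637830 = -116976637830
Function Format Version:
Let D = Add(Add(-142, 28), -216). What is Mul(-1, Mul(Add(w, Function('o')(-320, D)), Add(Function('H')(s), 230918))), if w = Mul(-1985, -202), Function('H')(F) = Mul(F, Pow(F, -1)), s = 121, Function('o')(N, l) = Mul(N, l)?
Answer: -116976637830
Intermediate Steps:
D = -330 (D = Add(-114, -216) = -330)
Function('H')(F) = 1
w = 400970
Mul(-1, Mul(Add(w, Function('o')(-320, D)), Add(Function('H')(s), 230918))) = Mul(-1, Mul(Add(400970, Mul(-320, -330)), Add(1, 230918))) = Mul(-1, Mul(Add(400970, 105600), 230919)) = Mul(-1, Mul(506570, 230919)) = Mul(-1, 116976637830) = -116976637830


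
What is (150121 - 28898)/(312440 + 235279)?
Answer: 121223/547719 ≈ 0.22132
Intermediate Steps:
(150121 - 28898)/(312440 + 235279) = 121223/547719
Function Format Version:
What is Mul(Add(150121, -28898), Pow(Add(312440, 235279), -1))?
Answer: Rational(121223, 547719) ≈ 0.22132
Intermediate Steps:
Mul(Add(150121, -28898), Pow(Add(312440, 235279), -1)) = Mul(121223, Pow(547719, -1)) = Mul(121223, Rational(1, 547719)) = Rational(121223, 547719)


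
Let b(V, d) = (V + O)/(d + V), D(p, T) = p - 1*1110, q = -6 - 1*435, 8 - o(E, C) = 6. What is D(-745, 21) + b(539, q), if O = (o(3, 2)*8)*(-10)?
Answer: -181411/98 ≈ -1851.1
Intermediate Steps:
o(E, C) = 2 (o(E, C) = 8 - 1*6 = 8 - 6 = 2)
q = -441 (q = -6 - 435 = -441)
D(p, T) = -1110 + p (D(p, T) = p - 1110 = -1110 + p)
O = -160 (O = (2*8)*(-10) = 16*(-10) = -160)
b(V, d) = (-160 + V)/(V + d) (b(V, d) = (V - 160)/(d + V) = (-160 + V)/(V + d))
D(-745, 21) + b(539, q) = (-1110 - 745) + (-160 + 539)/(539 - 441) = -1855 + 379/98 = -181411/98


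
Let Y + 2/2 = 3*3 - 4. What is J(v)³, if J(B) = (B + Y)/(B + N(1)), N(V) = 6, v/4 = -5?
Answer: 512/343 ≈ 1.4927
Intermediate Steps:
v = -20 (v = 4*(-5) = -20)
Y = 4 (Y = -1 + (3*3 - 4) = -1 + (9 - 4) = -1 + 5 = 4)
J(B) = (4 + B)/(6 + B) (J(B) = (B + 4)/(B + 6) = (4 + B)/(6 + B))
J(v)³ = ((4 - 20)/(6 - 20))³ = (-16/(-14))³ = (-1/14*(-16))³ = (8/7)³ = 512/343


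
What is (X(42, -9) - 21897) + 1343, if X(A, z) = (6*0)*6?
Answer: -20554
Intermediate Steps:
X(A, z) = 0 (X(A, z) = 0*6 = 0)
(X(42, -9) - 21897) + 1343 = (0 - 21897) + 1343 = -21897 + 1343 = -20554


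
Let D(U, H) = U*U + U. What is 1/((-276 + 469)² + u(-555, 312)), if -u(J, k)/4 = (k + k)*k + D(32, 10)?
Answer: -1/745727 ≈ -1.3410e-6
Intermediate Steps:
D(U, H) = U + U² (D(U, H) = U² + U = U + U²)
u(J, k) = -4224 - 8*k² (u(J, k) = -4*((k + k)*k + 32*(1 + 32)) = -4*((2*k)*k + 32*33) = -4*(2*k² + 1056) = -4*(1056 + 2*k²) = -4224 - 8*k²)
1/((-276 + 469)² + u(-555, 312)) = 1/((-276 + 469)² + (-4224 - 8*312²)) = 1/(193² + (-4224 - 8*97344)) = 1/(37249 + (-4224 - 778752)) = 1/(37249 - 782976) = 1/(-745727) = -1/745727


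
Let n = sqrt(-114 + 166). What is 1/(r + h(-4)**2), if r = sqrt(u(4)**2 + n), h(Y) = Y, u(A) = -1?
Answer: 1/(16 + sqrt(1 + 2*sqrt(13))) ≈ 0.053007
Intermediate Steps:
n = 2*sqrt(13) (n = sqrt(52) = 2*sqrt(13) ≈ 7.2111)
r = sqrt(1 + 2*sqrt(13)) (r = sqrt((-1)**2 + 2*sqrt(13)) = sqrt(1 + 2*sqrt(13)) ≈ 2.8655)
1/(r + h(-4)**2) = 1/(sqrt(1 + 2*sqrt(13)) + (-4)**2) = 1/(sqrt(1 + 2*sqrt(13)) + 16) = 1/(16 + sqrt(1 + 2*sqrt(13)))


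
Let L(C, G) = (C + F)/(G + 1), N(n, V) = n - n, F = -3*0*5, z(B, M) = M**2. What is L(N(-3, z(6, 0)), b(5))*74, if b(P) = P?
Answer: 0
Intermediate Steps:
F = 0 (F = 0*5 = 0)
N(n, V) = 0
L(C, G) = C/(1 + G) (L(C, G) = (C + 0)/(G + 1) = C/(1 + G))
L(N(-3, z(6, 0)), b(5))*74 = (0/(1 + 5))*74 = (0/6)*74 = (0*(1/6))*74 = 0*74 = 0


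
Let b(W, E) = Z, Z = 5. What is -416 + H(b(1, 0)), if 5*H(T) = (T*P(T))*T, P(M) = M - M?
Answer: -416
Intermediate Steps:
P(M) = 0
b(W, E) = 5
H(T) = 0 (H(T) = ((T*0)*T)/5 = (0*T)/5 = (⅕)*0 = 0)
-416 + H(b(1, 0)) = -416 + 0 = -416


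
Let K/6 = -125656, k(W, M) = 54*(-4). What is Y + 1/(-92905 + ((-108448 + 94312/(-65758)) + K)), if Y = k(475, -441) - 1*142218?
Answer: -4473708678064037/31408994187 ≈ -1.4243e+5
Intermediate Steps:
k(W, M) = -216
K = -753936 (K = 6*(-125656) = -753936)
Y = -142434 (Y = -216 - 1*142218 = -216 - 142218 = -142434)
Y + 1/(-92905 + ((-108448 + 94312/(-65758)) + K)) = -142434 + 1/(-92905 + ((-108448 + 94312/(-65758)) - 753936)) = -142434 + 1/(-92905 + ((-108448 + 94312*(-1/65758)) - 753936)) = -142434 + 1/(-92905 + ((-108448 - 47156/32879) - 753936)) = -142434 + 1/(-92905 + (-3565708948/32879 - 753936)) = -142434 + 1/(-92905 - 28354370692/32879) = -142434 + 1/(-31408994187/32879) = -142434 - 32879/31408994187 = -4473708678064037/31408994187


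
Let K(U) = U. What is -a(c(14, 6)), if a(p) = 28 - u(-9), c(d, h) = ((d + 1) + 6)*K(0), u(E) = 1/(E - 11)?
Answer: -561/20 ≈ -28.050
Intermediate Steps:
u(E) = 1/(-11 + E)
c(d, h) = 0 (c(d, h) = ((d + 1) + 6)*0 = ((1 + d) + 6)*0 = (7 + d)*0 = 0)
a(p) = 561/20 (a(p) = 28 - 1/(-11 - 9) = 28 - 1/(-20) = 28 - 1*(-1/20) = 28 + 1/20 = 561/20)
-a(c(14, 6)) = -1*561/20 = -561/20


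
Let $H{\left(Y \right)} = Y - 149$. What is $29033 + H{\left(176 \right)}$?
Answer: $29060$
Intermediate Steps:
$H{\left(Y \right)} = -149 + Y$
$29033 + H{\left(176 \right)} = 29033 + \left(-149 + 176\right) = 29033 + 27 = 29060$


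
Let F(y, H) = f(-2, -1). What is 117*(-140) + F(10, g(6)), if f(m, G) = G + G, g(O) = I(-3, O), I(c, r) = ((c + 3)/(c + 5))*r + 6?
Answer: -16382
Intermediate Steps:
I(c, r) = 6 + r*(3 + c)/(5 + c) (I(c, r) = ((3 + c)/(5 + c))*r + 6 = r*(3 + c)/(5 + c) + 6 = 6 + r*(3 + c)/(5 + c))
g(O) = 6 (g(O) = (30 + 3*O + 6*(-3) - 3*O)/(5 - 3) = (30 + 3*O - 18 - 3*O)/2 = (½)*12 = 6)
f(m, G) = 2*G
F(y, H) = -2 (F(y, H) = 2*(-1) = -2)
117*(-140) + F(10, g(6)) = 117*(-140) - 2 = -16380 - 2 = -16382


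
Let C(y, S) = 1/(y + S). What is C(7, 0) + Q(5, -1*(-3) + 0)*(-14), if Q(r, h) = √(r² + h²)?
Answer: ⅐ - 14*√34 ≈ -81.490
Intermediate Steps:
C(y, S) = 1/(S + y)
Q(r, h) = √(h² + r²)
C(7, 0) + Q(5, -1*(-3) + 0)*(-14) = 1/(0 + 7) + √((-1*(-3) + 0)² + 5²)*(-14) = 1/7 + √((3 + 0)² + 25)*(-14) = ⅐ + √(3² + 25)*(-14) = ⅐ + √(9 + 25)*(-14) = ⅐ + √34*(-14) = ⅐ - 14*√34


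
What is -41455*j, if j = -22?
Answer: 912010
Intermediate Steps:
-41455*j = -41455*(-22) = 912010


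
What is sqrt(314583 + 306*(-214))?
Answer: sqrt(249099) ≈ 499.10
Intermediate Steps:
sqrt(314583 + 306*(-214)) = sqrt(314583 - 65484) = sqrt(249099)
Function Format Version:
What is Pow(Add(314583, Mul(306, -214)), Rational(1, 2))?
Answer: Pow(249099, Rational(1, 2)) ≈ 499.10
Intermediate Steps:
Pow(Add(314583, Mul(306, -214)), Rational(1, 2)) = Pow(Add(314583, -65484), Rational(1, 2)) = Pow(249099, Rational(1, 2))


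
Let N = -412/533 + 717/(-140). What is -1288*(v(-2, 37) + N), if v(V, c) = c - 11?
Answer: -69012834/2665 ≈ -25896.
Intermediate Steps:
v(V, c) = -11 + c
N = -439841/74620 (N = -412*1/533 + 717*(-1/140) = -412/533 - 717/140 = -439841/74620 ≈ -5.8944)
-1288*(v(-2, 37) + N) = -1288*((-11 + 37) - 439841/74620) = -1288*(26 - 439841/74620) = -1288*1500279/74620 = -69012834/2665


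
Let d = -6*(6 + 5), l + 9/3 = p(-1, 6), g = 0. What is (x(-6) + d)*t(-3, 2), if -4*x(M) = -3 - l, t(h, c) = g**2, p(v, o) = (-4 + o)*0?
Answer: 0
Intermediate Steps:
p(v, o) = 0
l = -3 (l = -3 + 0 = -3)
t(h, c) = 0 (t(h, c) = 0**2 = 0)
d = -66 (d = -6*11 = -66)
x(M) = 0 (x(M) = -(-3 - 1*(-3))/4 = -(-3 + 3)/4 = -1/4*0 = 0)
(x(-6) + d)*t(-3, 2) = (0 - 66)*0 = -66*0 = 0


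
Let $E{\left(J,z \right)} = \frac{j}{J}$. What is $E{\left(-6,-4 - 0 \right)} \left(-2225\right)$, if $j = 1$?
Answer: $\frac{2225}{6} \approx 370.83$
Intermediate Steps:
$E{\left(J,z \right)} = \frac{1}{J}$ ($E{\left(J,z \right)} = \frac{1}{J} 1 = \frac{1}{J}$)
$E{\left(-6,-4 - 0 \right)} \left(-2225\right) = \frac{1}{-6} \left(-2225\right) = \left(- \frac{1}{6}\right) \left(-2225\right) = \frac{2225}{6}$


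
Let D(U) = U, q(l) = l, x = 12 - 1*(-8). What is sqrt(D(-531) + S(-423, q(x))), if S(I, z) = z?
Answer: I*sqrt(511) ≈ 22.605*I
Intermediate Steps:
x = 20 (x = 12 + 8 = 20)
sqrt(D(-531) + S(-423, q(x))) = sqrt(-531 + 20) = sqrt(-511) = I*sqrt(511)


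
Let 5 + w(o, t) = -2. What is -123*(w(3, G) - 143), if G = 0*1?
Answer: 18450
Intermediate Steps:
G = 0
w(o, t) = -7 (w(o, t) = -5 - 2 = -7)
-123*(w(3, G) - 143) = -123*(-7 - 143) = -123*(-150) = 18450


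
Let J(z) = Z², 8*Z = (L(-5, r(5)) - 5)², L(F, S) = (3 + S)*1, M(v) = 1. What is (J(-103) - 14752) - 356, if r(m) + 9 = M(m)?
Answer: -59807/4 ≈ -14952.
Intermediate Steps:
r(m) = -8 (r(m) = -9 + 1 = -8)
L(F, S) = 3 + S
Z = 25/2 (Z = ((3 - 8) - 5)²/8 = (-5 - 5)²/8 = (⅛)*(-10)² = (⅛)*100 = 25/2 ≈ 12.500)
J(z) = 625/4 (J(z) = (25/2)² = 625/4)
(J(-103) - 14752) - 356 = (625/4 - 14752) - 356 = -58383/4 - 356 = -59807/4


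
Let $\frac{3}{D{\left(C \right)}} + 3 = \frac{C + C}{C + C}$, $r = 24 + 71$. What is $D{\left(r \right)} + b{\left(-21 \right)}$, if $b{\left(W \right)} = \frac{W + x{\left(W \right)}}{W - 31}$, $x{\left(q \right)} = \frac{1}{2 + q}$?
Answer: $- \frac{541}{494} \approx -1.0951$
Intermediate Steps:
$r = 95$
$D{\left(C \right)} = - \frac{3}{2}$ ($D{\left(C \right)} = \frac{3}{-3 + \frac{C + C}{C + C}} = \frac{3}{-3 + \frac{2 C}{2 C}} = \frac{3}{-3 + 2 C \frac{1}{2 C}} = \frac{3}{-3 + 1} = \frac{3}{-2} = 3 \left(- \frac{1}{2}\right) = - \frac{3}{2}$)
$b{\left(W \right)} = \frac{W + \frac{1}{2 + W}}{-31 + W}$ ($b{\left(W \right)} = \frac{W + \frac{1}{2 + W}}{W - 31} = \frac{W + \frac{1}{2 + W}}{-31 + W}$)
$D{\left(r \right)} + b{\left(-21 \right)} = - \frac{3}{2} + \frac{1 - 21 \left(2 - 21\right)}{\left(-31 - 21\right) \left(2 - 21\right)} = - \frac{3}{2} + \frac{1 - -399}{\left(-52\right) \left(-19\right)} = - \frac{3}{2} - - \frac{1 + 399}{988} = - \frac{3}{2} - \left(- \frac{1}{988}\right) 400 = - \frac{3}{2} + \frac{100}{247} = - \frac{541}{494}$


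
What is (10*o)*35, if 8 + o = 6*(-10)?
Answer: -23800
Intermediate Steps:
o = -68 (o = -8 + 6*(-10) = -8 - 60 = -68)
(10*o)*35 = (10*(-68))*35 = -680*35 = -23800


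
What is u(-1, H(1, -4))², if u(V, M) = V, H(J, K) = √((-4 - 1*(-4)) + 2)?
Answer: 1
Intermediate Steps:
H(J, K) = √2 (H(J, K) = √((-4 + 4) + 2) = √(0 + 2) = √2)
u(-1, H(1, -4))² = (-1)² = 1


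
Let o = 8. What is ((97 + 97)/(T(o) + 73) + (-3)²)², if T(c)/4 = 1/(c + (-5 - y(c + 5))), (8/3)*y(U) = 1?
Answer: 329749281/2449225 ≈ 134.63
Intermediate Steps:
y(U) = 3/8 (y(U) = (3/8)*1 = 3/8)
T(c) = 4/(-43/8 + c) (T(c) = 4/(c + (-5 - 1*3/8)) = 4/(c + (-5 - 3/8)) = 4/(c - 43/8) = 4/(-43/8 + c))
((97 + 97)/(T(o) + 73) + (-3)²)² = ((97 + 97)/(32/(-43 + 8*8) + 73) + (-3)²)² = (194/(32/(-43 + 64) + 73) + 9)² = (194/(32/21 + 73) + 9)² = (194/(1565/21) + 9)² = (194*(21/1565) + 9)² = (4074/1565 + 9)² = (18159/1565)² = 329749281/2449225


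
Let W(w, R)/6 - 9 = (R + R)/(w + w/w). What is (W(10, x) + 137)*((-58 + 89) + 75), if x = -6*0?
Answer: 20246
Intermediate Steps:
x = 0
W(w, R) = 54 + 12*R/(1 + w) (W(w, R) = 54 + 6*((R + R)/(w + w/w)) = 54 + 6*((2*R)/(w + 1)) = 54 + 6*((2*R)/(1 + w)) = 54 + 6*(2*R/(1 + w)) = 54 + 12*R/(1 + w))
(W(10, x) + 137)*((-58 + 89) + 75) = (6*(9 + 2*0 + 9*10)/(1 + 10) + 137)*((-58 + 89) + 75) = (6*(9 + 0 + 90)/11 + 137)*(31 + 75) = (6*(1/11)*99 + 137)*106 = (54 + 137)*106 = 191*106 = 20246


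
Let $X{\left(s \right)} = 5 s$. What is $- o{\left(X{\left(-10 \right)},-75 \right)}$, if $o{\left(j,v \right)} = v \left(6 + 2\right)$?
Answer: $600$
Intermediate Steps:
$o{\left(j,v \right)} = 8 v$ ($o{\left(j,v \right)} = v 8 = 8 v$)
$- o{\left(X{\left(-10 \right)},-75 \right)} = - 8 \left(-75\right) = \left(-1\right) \left(-600\right) = 600$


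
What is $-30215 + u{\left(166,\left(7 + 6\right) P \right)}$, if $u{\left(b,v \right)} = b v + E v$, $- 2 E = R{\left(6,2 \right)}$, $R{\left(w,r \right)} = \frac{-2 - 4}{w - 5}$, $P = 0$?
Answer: $-30215$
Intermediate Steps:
$R{\left(w,r \right)} = - \frac{6}{-5 + w}$
$E = 3$ ($E = - \frac{\left(-6\right) \frac{1}{-5 + 6}}{2} = - \frac{\left(-6\right) 1^{-1}}{2} = - \frac{\left(-6\right) 1}{2} = \left(- \frac{1}{2}\right) \left(-6\right) = 3$)
$u{\left(b,v \right)} = 3 v + b v$ ($u{\left(b,v \right)} = b v + 3 v = 3 v + b v$)
$-30215 + u{\left(166,\left(7 + 6\right) P \right)} = -30215 + \left(7 + 6\right) 0 \left(3 + 166\right) = -30215 + 13 \cdot 0 \cdot 169 = -30215 + 0 \cdot 169 = -30215 + 0 = -30215$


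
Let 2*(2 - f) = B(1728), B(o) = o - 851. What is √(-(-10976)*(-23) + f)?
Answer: I*√1011538/2 ≈ 502.88*I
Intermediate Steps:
B(o) = -851 + o
f = -873/2 (f = 2 - (-851 + 1728)/2 = 2 - ½*877 = 2 - 877/2 = -873/2 ≈ -436.50)
√(-(-10976)*(-23) + f) = √(-(-10976)*(-23) - 873/2) = √(-2744*92 - 873/2) = √(-252448 - 873/2) = √(-505769/2) = I*√1011538/2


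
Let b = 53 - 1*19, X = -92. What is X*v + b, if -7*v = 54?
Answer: 5206/7 ≈ 743.71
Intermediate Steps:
v = -54/7 (v = -1/7*54 = -54/7 ≈ -7.7143)
b = 34 (b = 53 - 19 = 34)
X*v + b = -92*(-54/7) + 34 = 4968/7 + 34 = 5206/7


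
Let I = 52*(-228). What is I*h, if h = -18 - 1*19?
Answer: 438672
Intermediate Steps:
h = -37 (h = -18 - 19 = -37)
I = -11856
I*h = -11856*(-37) = 438672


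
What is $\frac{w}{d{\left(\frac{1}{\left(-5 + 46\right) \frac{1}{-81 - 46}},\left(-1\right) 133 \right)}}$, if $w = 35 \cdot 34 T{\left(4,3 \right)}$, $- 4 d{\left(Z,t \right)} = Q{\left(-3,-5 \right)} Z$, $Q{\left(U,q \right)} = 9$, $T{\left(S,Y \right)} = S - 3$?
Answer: $\frac{195160}{1143} \approx 170.74$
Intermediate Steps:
$T{\left(S,Y \right)} = -3 + S$
$d{\left(Z,t \right)} = - \frac{9 Z}{4}$
$w = 1190$ ($w = 35 \cdot 34 \left(-3 + 4\right) = 1190 \cdot 1 = 1190$)
$\frac{w}{d{\left(\frac{1}{\left(-5 + 46\right) \frac{1}{-81 - 46}},\left(-1\right) 133 \right)}} = \frac{1190}{\left(- \frac{9}{4}\right) \frac{1}{\left(-5 + 46\right) \frac{1}{-81 - 46}}} = \frac{1190}{\left(- \frac{9}{4}\right) \frac{1}{41 \frac{1}{-127}}} = \frac{1190}{\left(- \frac{9}{4}\right) \frac{1}{41 \left(- \frac{1}{127}\right)}} = \frac{1190}{\left(- \frac{9}{4}\right) \frac{1}{- \frac{41}{127}}} = \frac{1190}{\left(- \frac{9}{4}\right) \left(- \frac{127}{41}\right)} = \frac{1190}{\frac{1143}{164}} = 1190 \cdot \frac{164}{1143} = \frac{195160}{1143}$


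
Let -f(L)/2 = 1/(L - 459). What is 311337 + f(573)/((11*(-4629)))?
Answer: 903619216072/2902383 ≈ 3.1134e+5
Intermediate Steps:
f(L) = -2/(-459 + L) (f(L) = -2/(L - 459) = -2/(-459 + L))
311337 + f(573)/((11*(-4629))) = 311337 + (-2/(-459 + 573))/((11*(-4629))) = 311337 - 2/114/(-50919) = 311337 - 2*1/114*(-1/50919) = 311337 - 1/57*(-1/50919) = 311337 + 1/2902383 = 903619216072/2902383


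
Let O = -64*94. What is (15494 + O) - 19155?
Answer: -9677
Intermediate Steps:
O = -6016
(15494 + O) - 19155 = (15494 - 6016) - 19155 = 9478 - 19155 = -9677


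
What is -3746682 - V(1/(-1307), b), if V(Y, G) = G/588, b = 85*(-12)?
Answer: -183587333/49 ≈ -3.7467e+6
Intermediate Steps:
b = -1020
V(Y, G) = G/588 (V(Y, G) = G*(1/588) = G/588)
-3746682 - V(1/(-1307), b) = -3746682 - (-1020)/588 = -3746682 - 1*(-85/49) = -3746682 + 85/49 = -183587333/49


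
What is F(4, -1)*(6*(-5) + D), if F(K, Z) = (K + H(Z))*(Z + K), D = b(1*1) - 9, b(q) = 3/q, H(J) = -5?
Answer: 108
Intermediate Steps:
D = -6 (D = 3/((1*1)) - 9 = 3/1 - 9 = 3*1 - 9 = 3 - 9 = -6)
F(K, Z) = (-5 + K)*(K + Z) (F(K, Z) = (K - 5)*(Z + K) = (-5 + K)*(K + Z))
F(4, -1)*(6*(-5) + D) = (4**2 - 5*4 - 5*(-1) + 4*(-1))*(6*(-5) - 6) = (16 - 20 + 5 - 4)*(-30 - 6) = -3*(-36) = 108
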